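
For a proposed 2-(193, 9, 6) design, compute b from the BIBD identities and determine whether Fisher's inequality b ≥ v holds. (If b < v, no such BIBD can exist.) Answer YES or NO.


r = λ(v − 1)/(k − 1) = 6·192/8 = 144.
b = vr/k = 193·144/9 = 3088.
Fisher's inequality: b ≥ v ⇔ 3088 ≥ 193? YES.

YES


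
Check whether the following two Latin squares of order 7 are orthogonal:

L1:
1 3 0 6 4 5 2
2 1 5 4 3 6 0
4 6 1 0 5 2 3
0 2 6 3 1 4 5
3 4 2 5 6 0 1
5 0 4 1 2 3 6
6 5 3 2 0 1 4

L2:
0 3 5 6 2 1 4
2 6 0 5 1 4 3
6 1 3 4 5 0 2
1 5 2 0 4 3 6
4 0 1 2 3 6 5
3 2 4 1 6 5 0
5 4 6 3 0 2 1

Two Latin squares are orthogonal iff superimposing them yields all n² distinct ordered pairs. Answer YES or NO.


Form the n² = 49 superimposed pairs (L1[i][j], L2[i][j]), row by row (rows and columns indexed from 0):
row 0: (1,0) (3,3) (0,5) (6,6) (4,2) (5,1) (2,4)
row 1: (2,2) (1,6) (5,0) (4,5) (3,1) (6,4) (0,3)
row 2: (4,6) (6,1) (1,3) (0,4) (5,5) (2,0) (3,2)
row 3: (0,1) (2,5) (6,2) (3,0) (1,4) (4,3) (5,6)
row 4: (3,4) (4,0) (2,1) (5,2) (6,3) (0,6) (1,5)
row 5: (5,3) (0,2) (4,4) (1,1) (2,6) (3,5) (6,0)
row 6: (6,5) (5,4) (3,6) (2,3) (0,0) (1,2) (4,1)
Orthogonality requires all 49 pairs distinct.
Check by first coordinate: for each symbol s of L1, list the L2 entries in the n cells where L1 = s; they must all differ.
  L1 = 0: L2 entries (in reading order) 5, 3, 4, 1, 6, 2, 0 — all 7 distinct ✓
  L1 = 1: L2 entries (in reading order) 0, 6, 3, 4, 5, 1, 2 — all 7 distinct ✓
  L1 = 2: L2 entries (in reading order) 4, 2, 0, 5, 1, 6, 3 — all 7 distinct ✓
  L1 = 3: L2 entries (in reading order) 3, 1, 2, 0, 4, 5, 6 — all 7 distinct ✓
  L1 = 4: L2 entries (in reading order) 2, 5, 6, 3, 0, 4, 1 — all 7 distinct ✓
  L1 = 5: L2 entries (in reading order) 1, 0, 5, 6, 2, 3, 4 — all 7 distinct ✓
  L1 = 6: L2 entries (in reading order) 6, 4, 1, 2, 3, 0, 5 — all 7 distinct ✓
Every symbol of L1 meets every symbol of L2 exactly once, so all 49 pairs are distinct (49 of 49).
Conclusion: YES.

YES


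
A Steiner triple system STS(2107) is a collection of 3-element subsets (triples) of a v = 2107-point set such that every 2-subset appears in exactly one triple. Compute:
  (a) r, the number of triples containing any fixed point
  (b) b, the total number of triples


An STS(v) is a 2-(v, 3, 1) BIBD: block size k = 3, λ = 1.
Replication: r(k − 1) = λ(v − 1) ⇒ r·2 = 2107 − 1 = 2106 ⇒ r = 1053.
Block count: b = v(v − 1)/6 = 2107·2106/6 = 4437342/6 = 739557.
(Check via bk = vr: 739557·3 = 2218671 = 2107·1053 = 2218671 ✓.)

r = 1053, b = 739557.


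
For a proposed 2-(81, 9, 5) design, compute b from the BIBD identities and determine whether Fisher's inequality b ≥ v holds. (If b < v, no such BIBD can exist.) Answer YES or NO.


b = λv(v − 1)/(k(k − 1)) = 5·81·80/(9·8) = 32400/72 = 450.
Compare with v = 81: b ≥ v, so Fisher's inequality holds.

YES


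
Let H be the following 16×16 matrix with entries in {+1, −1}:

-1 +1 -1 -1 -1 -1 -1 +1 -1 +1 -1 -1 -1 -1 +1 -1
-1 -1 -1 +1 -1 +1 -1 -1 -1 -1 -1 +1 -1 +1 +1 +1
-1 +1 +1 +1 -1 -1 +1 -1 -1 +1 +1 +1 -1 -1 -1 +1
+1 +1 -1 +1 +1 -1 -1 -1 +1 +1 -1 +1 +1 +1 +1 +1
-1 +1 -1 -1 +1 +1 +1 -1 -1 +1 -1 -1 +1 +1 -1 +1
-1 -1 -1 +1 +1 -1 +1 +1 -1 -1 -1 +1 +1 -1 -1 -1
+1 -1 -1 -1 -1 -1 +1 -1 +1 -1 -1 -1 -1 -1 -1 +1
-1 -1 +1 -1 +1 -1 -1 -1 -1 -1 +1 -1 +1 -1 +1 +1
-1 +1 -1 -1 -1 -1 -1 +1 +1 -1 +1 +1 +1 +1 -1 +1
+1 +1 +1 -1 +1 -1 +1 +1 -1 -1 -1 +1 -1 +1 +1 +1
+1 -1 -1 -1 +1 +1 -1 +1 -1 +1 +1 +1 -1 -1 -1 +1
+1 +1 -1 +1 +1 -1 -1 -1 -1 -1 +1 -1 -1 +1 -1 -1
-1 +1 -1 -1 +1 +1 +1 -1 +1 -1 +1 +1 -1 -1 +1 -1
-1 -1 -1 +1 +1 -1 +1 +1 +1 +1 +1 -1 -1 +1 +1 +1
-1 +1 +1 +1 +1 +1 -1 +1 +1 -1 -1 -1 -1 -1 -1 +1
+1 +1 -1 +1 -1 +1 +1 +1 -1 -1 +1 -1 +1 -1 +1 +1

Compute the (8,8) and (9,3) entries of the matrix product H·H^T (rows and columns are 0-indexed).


Row 3 of H: [1, 1, -1, 1, 1, -1, -1, -1, 1, 1, -1, 1, 1, 1, 1, 1].
Row 8 of H: [-1, 1, -1, -1, -1, -1, -1, 1, 1, -1, 1, 1, 1, 1, -1, 1].
Row 9 of H: [1, 1, 1, -1, 1, -1, 1, 1, -1, -1, -1, 1, -1, 1, 1, 1].
(H·H^T)[8][8] = Σ_j H[8][j]·H[8][j] = (-1)² + (1)² + (-1)² + (-1)² + (-1)² + (-1)² + (-1)² + (1)² + (1)² + (-1)² + (1)² + (1)² + (1)² + (1)² + (-1)² + (1)² = 1 + 1 + 1 + 1 + 1 + 1 + 1 + 1 + 1 + 1 + 1 + 1 + 1 + 1 + 1 + 1 = 16.
(H·H^T)[9][3] = Σ_j H[9][j]·H[3][j] = (1)·(1) + (1)·(1) + (1)·(-1) + (-1)·(1) + (1)·(1) + (-1)·(-1) + (1)·(-1) + (1)·(-1) + (-1)·(1) + (-1)·(1) + (-1)·(-1) + (1)·(1) + (-1)·(1) + (1)·(1) + (1)·(1) + (1)·(1) = 1 + 1 + -1 + -1 + 1 + 1 + -1 + -1 + -1 + -1 + 1 + 1 + -1 + 1 + 1 + 1 = 2.
Rows 9 and 3 are not orthogonal (dot product = 2 ≠ 0), so H is not a Hadamard matrix.

(8,8) entry = 16; (9,3) entry = 2.


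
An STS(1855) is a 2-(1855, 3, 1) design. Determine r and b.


An STS(v) is a 2-(v, 3, 1) BIBD: block size k = 3, λ = 1.
Replication: r(k − 1) = λ(v − 1) ⇒ r·2 = 1855 − 1 = 1854 ⇒ r = 927.
Block count: b = v(v − 1)/6 = 1855·1854/6 = 3439170/6 = 573195.

r = 927, b = 573195.


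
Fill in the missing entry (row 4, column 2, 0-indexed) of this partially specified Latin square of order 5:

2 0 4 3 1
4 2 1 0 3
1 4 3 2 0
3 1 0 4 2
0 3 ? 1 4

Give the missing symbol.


Row 4 contains symbols [0, 1, 3, 4] — missing [2].
Column 2 contains symbols [0, 1, 3, 4] — missing [2].
The missing symbol must appear in both missing sets; intersection = [2].
Therefore the hidden value is 2.

Missing value = 2.


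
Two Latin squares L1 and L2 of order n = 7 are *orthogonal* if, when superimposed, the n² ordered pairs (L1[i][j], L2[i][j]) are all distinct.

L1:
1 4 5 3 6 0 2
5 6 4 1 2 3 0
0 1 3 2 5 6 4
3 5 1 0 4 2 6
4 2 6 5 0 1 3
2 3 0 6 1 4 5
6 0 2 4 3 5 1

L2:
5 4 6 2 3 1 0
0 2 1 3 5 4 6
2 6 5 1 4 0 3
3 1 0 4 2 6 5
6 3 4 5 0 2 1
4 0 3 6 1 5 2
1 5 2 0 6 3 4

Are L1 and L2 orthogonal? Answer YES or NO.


Form the n² = 49 superimposed pairs (L1[i][j], L2[i][j]), row by row (rows and columns indexed from 0):
row 0: (1,5) (4,4) (5,6) (3,2) (6,3) (0,1) (2,0)
row 1: (5,0) (6,2) (4,1) (1,3) (2,5) (3,4) (0,6)
row 2: (0,2) (1,6) (3,5) (2,1) (5,4) (6,0) (4,3)
row 3: (3,3) (5,1) (1,0) (0,4) (4,2) (2,6) (6,5)
row 4: (4,6) (2,3) (6,4) (5,5) (0,0) (1,2) (3,1)
row 5: (2,4) (3,0) (0,3) (6,6) (1,1) (4,5) (5,2)
row 6: (6,1) (0,5) (2,2) (4,0) (3,6) (5,3) (1,4)
Orthogonality requires all 49 pairs distinct.
Check by first coordinate: for each symbol s of L1, list the L2 entries in the n cells where L1 = s; they must all differ.
  L1 = 0: L2 entries (in reading order) 1, 6, 2, 4, 0, 3, 5 — all 7 distinct ✓
  L1 = 1: L2 entries (in reading order) 5, 3, 6, 0, 2, 1, 4 — all 7 distinct ✓
  L1 = 2: L2 entries (in reading order) 0, 5, 1, 6, 3, 4, 2 — all 7 distinct ✓
  L1 = 3: L2 entries (in reading order) 2, 4, 5, 3, 1, 0, 6 — all 7 distinct ✓
  L1 = 4: L2 entries (in reading order) 4, 1, 3, 2, 6, 5, 0 — all 7 distinct ✓
  L1 = 5: L2 entries (in reading order) 6, 0, 4, 1, 5, 2, 3 — all 7 distinct ✓
  L1 = 6: L2 entries (in reading order) 3, 2, 0, 5, 4, 6, 1 — all 7 distinct ✓
Every symbol of L1 meets every symbol of L2 exactly once, so all 49 pairs are distinct (49 of 49).
Conclusion: YES.

YES


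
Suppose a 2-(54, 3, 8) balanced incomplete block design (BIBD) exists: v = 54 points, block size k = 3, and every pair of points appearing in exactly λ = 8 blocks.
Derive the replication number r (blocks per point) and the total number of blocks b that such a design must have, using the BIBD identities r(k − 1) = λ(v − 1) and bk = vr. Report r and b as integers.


Any 2-(v, k, λ) BIBD satisfies two necessary conditions:
  (i)  Each point sits in r blocks, and counting incidences through any fixed point gives r(k − 1) = λ(v − 1), so r = λ(v − 1)/(k − 1).
  (ii) Total incidences bk = vr, so b = vr/k.
Step 1: r = λ(v − 1)/(k − 1) = 8·(54 − 1)/(3 − 1) = 8·53/2 = 424/2 = 212.
Step 2: b = vr/k = 54·212/3 = 11448/3 = 3816.
Check integrality: r = 212 ∈ Z ✓, b = 3816 ∈ Z ✓.
(These identities are necessary conditions: they determine r and b for any design with these parameters, but do not by themselves prove that one exists.)

r = 212, b = 3816.


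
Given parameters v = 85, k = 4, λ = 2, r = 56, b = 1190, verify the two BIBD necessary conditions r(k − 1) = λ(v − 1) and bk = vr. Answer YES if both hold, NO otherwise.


Condition (i): r(k − 1) = 56·3 = 168; λ(v − 1) = 2·84 = 168. Match? YES.
Condition (ii): bk = 1190·4 = 4760; vr = 85·56 = 4760. Match? YES.
Both conditions hold? YES.

YES


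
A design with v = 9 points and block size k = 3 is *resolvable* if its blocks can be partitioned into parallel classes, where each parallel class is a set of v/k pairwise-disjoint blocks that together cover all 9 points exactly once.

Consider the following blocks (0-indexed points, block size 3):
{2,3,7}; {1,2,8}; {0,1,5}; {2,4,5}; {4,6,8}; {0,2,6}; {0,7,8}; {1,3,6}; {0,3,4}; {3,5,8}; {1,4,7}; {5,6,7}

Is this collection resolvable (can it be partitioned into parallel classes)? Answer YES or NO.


v = 9, block size k = 3, number of blocks = 12.
For resolvability, blocks must partition into parallel classes of size v/k = 3.
Total blocks must therefore be a multiple of 3: 12 = 3·4 + 0 ⇒ divisible ✓.
Greedy packing gives 4 candidate class(es). Each should be a full parallel class (size 3, covers all 9 points).
  Class 1 (3 blocks): {2,3,7}; {0,1,5}; {4,6,8}. Points covered: [0, 1, 2, 3, 4, 5, 6, 7, 8].
  Class 2 (3 blocks): {1,2,8}; {0,3,4}; {5,6,7}. Points covered: [0, 1, 2, 3, 4, 5, 6, 7, 8].
  Class 3 (3 blocks): {2,4,5}; {0,7,8}; {1,3,6}. Points covered: [0, 1, 2, 3, 4, 5, 6, 7, 8].
  Class 4 (3 blocks): {0,2,6}; {3,5,8}; {1,4,7}. Points covered: [0, 1, 2, 3, 4, 5, 6, 7, 8].
All classes full (size 3)? YES. All classes cover every point? YES.
Resolvable? YES.

YES


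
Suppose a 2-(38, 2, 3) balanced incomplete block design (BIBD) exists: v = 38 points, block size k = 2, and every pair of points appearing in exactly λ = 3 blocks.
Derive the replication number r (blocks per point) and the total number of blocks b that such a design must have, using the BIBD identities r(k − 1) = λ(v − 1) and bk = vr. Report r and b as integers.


Any 2-(v, k, λ) BIBD satisfies two necessary conditions:
  (i)  Each point sits in r blocks, and counting incidences through any fixed point gives r(k − 1) = λ(v − 1), so r = λ(v − 1)/(k − 1).
  (ii) Total incidences bk = vr, so b = vr/k.
Step 1: r = λ(v − 1)/(k − 1) = 3·(38 − 1)/(2 − 1) = 3·37/1 = 111/1 = 111.
Step 2: b = vr/k = 38·111/2 = 4218/2 = 2109.
Check integrality: r = 111 ∈ Z ✓, b = 2109 ∈ Z ✓.
(These identities are necessary conditions: they determine r and b for any design with these parameters, but do not by themselves prove that one exists.)

r = 111, b = 2109.


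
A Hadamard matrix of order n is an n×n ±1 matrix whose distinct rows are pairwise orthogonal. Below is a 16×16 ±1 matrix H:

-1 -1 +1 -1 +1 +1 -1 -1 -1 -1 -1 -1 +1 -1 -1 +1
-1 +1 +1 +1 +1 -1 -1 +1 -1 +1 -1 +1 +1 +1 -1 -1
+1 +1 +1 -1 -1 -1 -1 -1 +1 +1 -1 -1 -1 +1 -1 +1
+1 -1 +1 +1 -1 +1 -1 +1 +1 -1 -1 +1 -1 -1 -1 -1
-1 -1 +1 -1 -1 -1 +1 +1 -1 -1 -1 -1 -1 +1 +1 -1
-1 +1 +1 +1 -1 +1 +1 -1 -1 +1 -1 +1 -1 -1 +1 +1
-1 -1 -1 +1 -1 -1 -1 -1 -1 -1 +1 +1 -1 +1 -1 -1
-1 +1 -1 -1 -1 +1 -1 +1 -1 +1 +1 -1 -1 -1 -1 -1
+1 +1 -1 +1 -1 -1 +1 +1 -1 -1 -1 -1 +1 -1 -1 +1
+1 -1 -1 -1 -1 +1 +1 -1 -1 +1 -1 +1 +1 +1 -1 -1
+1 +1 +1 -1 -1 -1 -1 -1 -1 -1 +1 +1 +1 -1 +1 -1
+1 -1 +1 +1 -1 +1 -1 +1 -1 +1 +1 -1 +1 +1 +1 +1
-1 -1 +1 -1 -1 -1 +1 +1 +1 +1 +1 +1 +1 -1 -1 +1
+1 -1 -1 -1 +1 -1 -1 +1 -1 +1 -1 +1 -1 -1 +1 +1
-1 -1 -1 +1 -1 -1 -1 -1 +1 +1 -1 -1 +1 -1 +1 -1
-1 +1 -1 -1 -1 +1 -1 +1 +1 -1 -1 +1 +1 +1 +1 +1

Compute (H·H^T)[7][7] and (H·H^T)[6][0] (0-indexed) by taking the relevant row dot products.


Row 0 of H: [-1, -1, 1, -1, 1, 1, -1, -1, -1, -1, -1, -1, 1, -1, -1, 1].
Row 6 of H: [-1, -1, -1, 1, -1, -1, -1, -1, -1, -1, 1, 1, -1, 1, -1, -1].
Row 7 of H: [-1, 1, -1, -1, -1, 1, -1, 1, -1, 1, 1, -1, -1, -1, -1, -1].
(H·H^T)[7][7] = Σ_j H[7][j]·H[7][j] = (-1)² + (1)² + (-1)² + (-1)² + (-1)² + (1)² + (-1)² + (1)² + (-1)² + (1)² + (1)² + (-1)² + (-1)² + (-1)² + (-1)² + (-1)² = 1 + 1 + 1 + 1 + 1 + 1 + 1 + 1 + 1 + 1 + 1 + 1 + 1 + 1 + 1 + 1 = 16.
(H·H^T)[6][0] = Σ_j H[6][j]·H[0][j] = (-1)·(-1) + (-1)·(-1) + (-1)·(1) + (1)·(-1) + (-1)·(1) + (-1)·(1) + (-1)·(-1) + (-1)·(-1) + (-1)·(-1) + (-1)·(-1) + (1)·(-1) + (1)·(-1) + (-1)·(1) + (1)·(-1) + (-1)·(-1) + (-1)·(1) = 1 + 1 + -1 + -1 + -1 + -1 + 1 + 1 + 1 + 1 + -1 + -1 + -1 + -1 + 1 + -1 = -2.
Rows 6 and 0 are not orthogonal (dot product = -2 ≠ 0), so H is not a Hadamard matrix.

(7,7) entry = 16; (6,0) entry = -2.


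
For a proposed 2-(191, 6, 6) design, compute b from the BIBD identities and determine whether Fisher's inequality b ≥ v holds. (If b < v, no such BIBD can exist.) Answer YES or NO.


r = λ(v − 1)/(k − 1) = 6·190/5 = 228.
b = vr/k = 191·228/6 = 7258.
Fisher's inequality: b ≥ v ⇔ 7258 ≥ 191? YES.

YES


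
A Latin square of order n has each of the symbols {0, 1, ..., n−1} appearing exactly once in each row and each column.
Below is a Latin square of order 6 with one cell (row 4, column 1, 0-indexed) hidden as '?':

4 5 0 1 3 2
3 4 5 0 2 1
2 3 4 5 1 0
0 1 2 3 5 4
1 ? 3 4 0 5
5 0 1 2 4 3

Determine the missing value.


Row 4 contains symbols [0, 1, 3, 4, 5] — missing [2].
Column 1 contains symbols [0, 1, 3, 4, 5] — missing [2].
The missing symbol must appear in both missing sets; intersection = [2].
Therefore the hidden value is 2.

Missing value = 2.


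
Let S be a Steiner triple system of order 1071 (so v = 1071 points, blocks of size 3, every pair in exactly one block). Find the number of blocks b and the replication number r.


An STS(v) is a 2-(v, 3, 1) BIBD: block size k = 3, λ = 1.
Replication: r(k − 1) = λ(v − 1) ⇒ r·2 = 1071 − 1 = 1070 ⇒ r = 535.
Block count: bk = vr ⇒ b·3 = 1071·535 = 572985 ⇒ b = 190995.
(Check via b = v(v − 1)/6 = 1071·1070/6 = 1145970/6 = 190995.)

r = 535, b = 190995.


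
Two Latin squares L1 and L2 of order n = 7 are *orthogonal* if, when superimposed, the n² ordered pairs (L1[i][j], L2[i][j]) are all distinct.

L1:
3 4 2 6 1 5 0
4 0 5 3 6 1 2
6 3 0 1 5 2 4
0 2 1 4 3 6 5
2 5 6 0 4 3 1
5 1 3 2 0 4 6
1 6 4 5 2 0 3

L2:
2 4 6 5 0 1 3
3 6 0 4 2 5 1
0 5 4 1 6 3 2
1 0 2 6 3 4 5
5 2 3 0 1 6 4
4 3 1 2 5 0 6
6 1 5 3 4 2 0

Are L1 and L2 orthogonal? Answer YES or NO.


Form the n² = 49 superimposed pairs (L1[i][j], L2[i][j]), row by row (rows and columns indexed from 0):
row 0: (3,2) (4,4) (2,6) (6,5) (1,0) (5,1) (0,3)
row 1: (4,3) (0,6) (5,0) (3,4) (6,2) (1,5) (2,1)
row 2: (6,0) (3,5) (0,4) (1,1) (5,6) (2,3) (4,2)
row 3: (0,1) (2,0) (1,2) (4,6) (3,3) (6,4) (5,5)
row 4: (2,5) (5,2) (6,3) (0,0) (4,1) (3,6) (1,4)
row 5: (5,4) (1,3) (3,1) (2,2) (0,5) (4,0) (6,6)
row 6: (1,6) (6,1) (4,5) (5,3) (2,4) (0,2) (3,0)
Orthogonality requires all 49 pairs distinct.
Check by first coordinate: for each symbol s of L1, list the L2 entries in the n cells where L1 = s; they must all differ.
  L1 = 0: L2 entries (in reading order) 3, 6, 4, 1, 0, 5, 2 — all 7 distinct ✓
  L1 = 1: L2 entries (in reading order) 0, 5, 1, 2, 4, 3, 6 — all 7 distinct ✓
  L1 = 2: L2 entries (in reading order) 6, 1, 3, 0, 5, 2, 4 — all 7 distinct ✓
  L1 = 3: L2 entries (in reading order) 2, 4, 5, 3, 6, 1, 0 — all 7 distinct ✓
  L1 = 4: L2 entries (in reading order) 4, 3, 2, 6, 1, 0, 5 — all 7 distinct ✓
  L1 = 5: L2 entries (in reading order) 1, 0, 6, 5, 2, 4, 3 — all 7 distinct ✓
  L1 = 6: L2 entries (in reading order) 5, 2, 0, 4, 3, 6, 1 — all 7 distinct ✓
Every symbol of L1 meets every symbol of L2 exactly once, so all 49 pairs are distinct (49 of 49).
Conclusion: YES.

YES


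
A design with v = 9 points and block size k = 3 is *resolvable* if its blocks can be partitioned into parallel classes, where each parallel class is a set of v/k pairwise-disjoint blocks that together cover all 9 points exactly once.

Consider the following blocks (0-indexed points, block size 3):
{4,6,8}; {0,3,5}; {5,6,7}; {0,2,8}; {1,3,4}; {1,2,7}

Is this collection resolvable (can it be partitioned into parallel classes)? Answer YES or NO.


v = 9, block size k = 3, number of blocks = 6.
For resolvability, blocks must partition into parallel classes of size v/k = 3.
Total blocks must therefore be a multiple of 3: 6 = 3·2 + 0 ⇒ divisible ✓.
Greedy packing gives 2 candidate class(es). Each should be a full parallel class (size 3, covers all 9 points).
  Class 1 (3 blocks): {4,6,8}; {0,3,5}; {1,2,7}. Points covered: [0, 1, 2, 3, 4, 5, 6, 7, 8].
  Class 2 (3 blocks): {5,6,7}; {0,2,8}; {1,3,4}. Points covered: [0, 1, 2, 3, 4, 5, 6, 7, 8].
All classes full (size 3)? YES. All classes cover every point? YES.
Resolvable? YES.

YES


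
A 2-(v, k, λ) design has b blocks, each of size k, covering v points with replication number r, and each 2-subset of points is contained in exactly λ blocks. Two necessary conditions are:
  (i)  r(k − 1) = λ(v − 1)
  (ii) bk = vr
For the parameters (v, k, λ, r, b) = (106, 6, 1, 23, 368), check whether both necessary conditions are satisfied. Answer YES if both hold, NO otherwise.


Condition (i): r(k − 1) = 23·5 = 115; λ(v − 1) = 1·105 = 105. Match? NO.
Condition (ii): bk = 368·6 = 2208; vr = 106·23 = 2438. Match? NO.
Both conditions hold? NO.

NO


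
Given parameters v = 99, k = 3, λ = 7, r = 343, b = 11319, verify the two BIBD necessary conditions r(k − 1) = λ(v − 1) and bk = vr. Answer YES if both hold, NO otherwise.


Condition (i): r(k − 1) = 343·2 = 686; λ(v − 1) = 7·98 = 686. Match? YES.
Condition (ii): bk = 11319·3 = 33957; vr = 99·343 = 33957. Match? YES.
Both conditions hold? YES.

YES


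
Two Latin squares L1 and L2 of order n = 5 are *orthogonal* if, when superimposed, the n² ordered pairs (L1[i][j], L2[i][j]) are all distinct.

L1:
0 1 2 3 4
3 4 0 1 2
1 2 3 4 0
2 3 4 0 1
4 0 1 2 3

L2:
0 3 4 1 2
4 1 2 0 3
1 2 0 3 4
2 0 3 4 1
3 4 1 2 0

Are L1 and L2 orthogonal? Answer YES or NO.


Form the n² = 25 superimposed pairs (L1[i][j], L2[i][j]), row by row (rows and columns indexed from 0):
row 0: (0,0) (1,3) (2,4) (3,1) (4,2)
row 1: (3,4) (4,1) (0,2) (1,0) (2,3)
row 2: (1,1) (2,2) (3,0) (4,3) (0,4)
row 3: (2,2) (3,0) (4,3) (0,4) (1,1)
row 4: (4,3) (0,4) (1,1) (2,2) (3,0)
Orthogonality requires all 25 pairs distinct.
But the pair (2,2) repeats: cell (2,1) has L1 = 2, L2 = 2, and cell (3,0) has L1 = 2, L2 = 2.
A repeated pair means some other pair never occurs (only 15 distinct pairs out of 25), so the squares are not orthogonal.
Conclusion: NO.

NO


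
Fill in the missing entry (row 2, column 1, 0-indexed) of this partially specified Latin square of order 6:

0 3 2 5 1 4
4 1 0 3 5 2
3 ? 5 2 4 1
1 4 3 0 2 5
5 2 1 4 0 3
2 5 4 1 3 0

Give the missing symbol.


Row 2 contains symbols [1, 2, 3, 4, 5] — missing [0].
Column 1 contains symbols [1, 2, 3, 4, 5] — missing [0].
The missing symbol must appear in both missing sets; intersection = [0].
Therefore the hidden value is 0.

Missing value = 0.


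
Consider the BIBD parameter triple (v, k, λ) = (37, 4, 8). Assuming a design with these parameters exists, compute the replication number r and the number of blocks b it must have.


Any 2-(v, k, λ) BIBD satisfies two necessary conditions:
  (i)  Each point sits in r blocks, and counting incidences through any fixed point gives r(k − 1) = λ(v − 1), so r = λ(v − 1)/(k − 1).
  (ii) Total incidences bk = vr, so b = vr/k.
Step 1: r = λ(v − 1)/(k − 1) = 8·(37 − 1)/(4 − 1) = 8·36/3 = 288/3 = 96.
Step 2: b = vr/k = 37·96/4 = 3552/4 = 888.
Check integrality: r = 96 ∈ Z ✓, b = 888 ∈ Z ✓.
(These identities are necessary conditions: they determine r and b for any design with these parameters, but do not by themselves prove that one exists.)

r = 96, b = 888.


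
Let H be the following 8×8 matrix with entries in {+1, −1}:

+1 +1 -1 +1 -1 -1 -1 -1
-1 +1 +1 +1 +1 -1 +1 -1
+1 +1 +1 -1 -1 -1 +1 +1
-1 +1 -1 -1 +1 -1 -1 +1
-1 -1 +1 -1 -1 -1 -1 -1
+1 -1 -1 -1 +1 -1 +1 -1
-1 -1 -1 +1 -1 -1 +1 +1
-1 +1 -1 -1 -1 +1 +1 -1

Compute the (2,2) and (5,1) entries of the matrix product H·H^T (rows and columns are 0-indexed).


Row 1 of H: [-1, 1, 1, 1, 1, -1, 1, -1].
Row 2 of H: [1, 1, 1, -1, -1, -1, 1, 1].
Row 5 of H: [1, -1, -1, -1, 1, -1, 1, -1].
(H·H^T)[2][2] = Σ_j H[2][j]·H[2][j] = (1)² + (1)² + (1)² + (-1)² + (-1)² + (-1)² + (1)² + (1)² = 1 + 1 + 1 + 1 + 1 + 1 + 1 + 1 = 8.
(H·H^T)[5][1] = Σ_j H[5][j]·H[1][j] = (1)·(-1) + (-1)·(1) + (-1)·(1) + (-1)·(1) + (1)·(1) + (-1)·(-1) + (1)·(1) + (-1)·(-1) = -1 + -1 + -1 + -1 + 1 + 1 + 1 + 1 = 0.
So rows 5 and 1 are orthogonal; the diagonal entry equals n = 8.

(2,2) entry = 8; (5,1) entry = 0.


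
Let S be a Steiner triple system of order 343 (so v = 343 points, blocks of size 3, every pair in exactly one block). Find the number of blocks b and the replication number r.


An STS(v) is a 2-(v, 3, 1) BIBD: block size k = 3, λ = 1.
Replication: r(k − 1) = λ(v − 1) ⇒ r·2 = 343 − 1 = 342 ⇒ r = 171.
Block count: b = v(v − 1)/6 = 343·342/6 = 117306/6 = 19551.

r = 171, b = 19551.


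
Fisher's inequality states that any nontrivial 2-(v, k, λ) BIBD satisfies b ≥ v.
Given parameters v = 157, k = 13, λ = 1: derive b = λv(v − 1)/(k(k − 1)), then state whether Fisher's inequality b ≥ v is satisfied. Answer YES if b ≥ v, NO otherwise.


r = λ(v − 1)/(k − 1) = 1·156/12 = 13.
b = vr/k = 157·13/13 = 157.
Fisher's inequality: b ≥ v ⇔ 157 ≥ 157? YES.

YES


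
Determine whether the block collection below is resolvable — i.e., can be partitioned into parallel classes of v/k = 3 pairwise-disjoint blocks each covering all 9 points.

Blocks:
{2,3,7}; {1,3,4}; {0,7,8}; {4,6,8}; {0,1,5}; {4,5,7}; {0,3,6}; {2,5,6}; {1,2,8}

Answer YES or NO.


v = 9, block size k = 3, number of blocks = 9.
For resolvability, blocks must partition into parallel classes of size v/k = 3.
Total blocks must therefore be a multiple of 3: 9 = 3·3 + 0 ⇒ divisible ✓.
Greedy packing gives 3 candidate class(es). Each should be a full parallel class (size 3, covers all 9 points).
  Class 1 (3 blocks): {2,3,7}; {4,6,8}; {0,1,5}. Points covered: [0, 1, 2, 3, 4, 5, 6, 7, 8].
  Class 2 (3 blocks): {1,3,4}; {0,7,8}; {2,5,6}. Points covered: [0, 1, 2, 3, 4, 5, 6, 7, 8].
  Class 3 (3 blocks): {4,5,7}; {0,3,6}; {1,2,8}. Points covered: [0, 1, 2, 3, 4, 5, 6, 7, 8].
All classes full (size 3)? YES. All classes cover every point? YES.
Resolvable? YES.

YES


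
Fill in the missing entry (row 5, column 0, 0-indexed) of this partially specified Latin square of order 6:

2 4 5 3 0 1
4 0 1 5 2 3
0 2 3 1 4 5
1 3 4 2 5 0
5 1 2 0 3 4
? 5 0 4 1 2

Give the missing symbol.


Row 5 contains symbols [0, 1, 2, 4, 5] — missing [3].
Column 0 contains symbols [0, 1, 2, 4, 5] — missing [3].
The missing symbol must appear in both missing sets; intersection = [3].
Therefore the hidden value is 3.

Missing value = 3.


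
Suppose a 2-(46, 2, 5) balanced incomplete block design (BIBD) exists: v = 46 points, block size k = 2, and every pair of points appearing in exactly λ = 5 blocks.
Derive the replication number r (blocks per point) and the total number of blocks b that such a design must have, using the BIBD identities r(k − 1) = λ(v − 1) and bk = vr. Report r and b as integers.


Any 2-(v, k, λ) BIBD satisfies two necessary conditions:
  (i)  Each point sits in r blocks, and counting incidences through any fixed point gives r(k − 1) = λ(v − 1), so r = λ(v − 1)/(k − 1).
  (ii) Total incidences bk = vr, so b = vr/k.
Step 1: r = λ(v − 1)/(k − 1) = 5·(46 − 1)/(2 − 1) = 5·45/1 = 225/1 = 225.
Step 2: b = vr/k = 46·225/2 = 10350/2 = 5175.
Check integrality: r = 225 ∈ Z ✓, b = 5175 ∈ Z ✓.
(These identities are necessary conditions: they determine r and b for any design with these parameters, but do not by themselves prove that one exists.)

r = 225, b = 5175.


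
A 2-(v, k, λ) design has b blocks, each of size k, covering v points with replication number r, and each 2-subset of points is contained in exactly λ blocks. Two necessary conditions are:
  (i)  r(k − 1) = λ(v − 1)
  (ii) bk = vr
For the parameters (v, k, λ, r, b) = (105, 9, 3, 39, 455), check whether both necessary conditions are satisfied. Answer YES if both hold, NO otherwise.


Condition (i): r(k − 1) = 39·8 = 312; λ(v − 1) = 3·104 = 312. Match? YES.
Condition (ii): bk = 455·9 = 4095; vr = 105·39 = 4095. Match? YES.
Both conditions hold? YES.

YES


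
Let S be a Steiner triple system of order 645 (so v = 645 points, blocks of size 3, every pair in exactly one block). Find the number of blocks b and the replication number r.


An STS(v) is a 2-(v, 3, 1) BIBD: block size k = 3, λ = 1.
Replication: r(k − 1) = λ(v − 1) ⇒ r·2 = 645 − 1 = 644 ⇒ r = 322.
Block count: b = v(v − 1)/6 = 645·644/6 = 415380/6 = 69230.

r = 322, b = 69230.


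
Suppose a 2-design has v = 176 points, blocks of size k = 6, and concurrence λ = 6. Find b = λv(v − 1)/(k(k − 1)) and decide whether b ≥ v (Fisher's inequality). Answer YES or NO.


b = λv(v − 1)/(k(k − 1)) = 6·176·175/(6·5) = 184800/30 = 6160.
Compare with v = 176: b ≥ v, so Fisher's inequality holds.

YES


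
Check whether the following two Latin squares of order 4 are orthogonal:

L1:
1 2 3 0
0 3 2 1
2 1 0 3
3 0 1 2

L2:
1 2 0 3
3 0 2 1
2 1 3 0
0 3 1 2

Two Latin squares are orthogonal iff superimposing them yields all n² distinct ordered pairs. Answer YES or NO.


Form the n² = 16 superimposed pairs (L1[i][j], L2[i][j]), row by row (rows and columns indexed from 0):
row 0: (1,1) (2,2) (3,0) (0,3)
row 1: (0,3) (3,0) (2,2) (1,1)
row 2: (2,2) (1,1) (0,3) (3,0)
row 3: (3,0) (0,3) (1,1) (2,2)
Orthogonality requires all 16 pairs distinct.
But the pair (0,3) repeats: cell (0,3) has L1 = 0, L2 = 3, and cell (1,0) has L1 = 0, L2 = 3.
A repeated pair means some other pair never occurs (only 4 distinct pairs out of 16), so the squares are not orthogonal.
Conclusion: NO.

NO


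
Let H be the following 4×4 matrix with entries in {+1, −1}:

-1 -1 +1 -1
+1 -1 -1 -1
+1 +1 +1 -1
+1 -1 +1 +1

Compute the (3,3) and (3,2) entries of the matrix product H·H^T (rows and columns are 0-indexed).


Row 2 of H: [1, 1, 1, -1].
Row 3 of H: [1, -1, 1, 1].
(H·H^T)[3][3] = Σ_j H[3][j]·H[3][j] = (1)² + (-1)² + (1)² + (1)² = 1 + 1 + 1 + 1 = 4.
(H·H^T)[3][2] = Σ_j H[3][j]·H[2][j] = (1)·(1) + (-1)·(1) + (1)·(1) + (1)·(-1) = 1 + -1 + 1 + -1 = 0.
So rows 3 and 2 are orthogonal; the diagonal entry equals n = 4.

(3,3) entry = 4; (3,2) entry = 0.


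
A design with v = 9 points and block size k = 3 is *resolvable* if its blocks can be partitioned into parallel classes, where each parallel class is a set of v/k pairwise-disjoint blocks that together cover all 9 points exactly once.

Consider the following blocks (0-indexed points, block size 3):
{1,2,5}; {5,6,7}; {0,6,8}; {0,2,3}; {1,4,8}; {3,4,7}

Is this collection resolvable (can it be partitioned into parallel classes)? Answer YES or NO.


v = 9, block size k = 3, number of blocks = 6.
For resolvability, blocks must partition into parallel classes of size v/k = 3.
Total blocks must therefore be a multiple of 3: 6 = 3·2 + 0 ⇒ divisible ✓.
Greedy packing gives 2 candidate class(es). Each should be a full parallel class (size 3, covers all 9 points).
  Class 1 (3 blocks): {1,2,5}; {0,6,8}; {3,4,7}. Points covered: [0, 1, 2, 3, 4, 5, 6, 7, 8].
  Class 2 (3 blocks): {5,6,7}; {0,2,3}; {1,4,8}. Points covered: [0, 1, 2, 3, 4, 5, 6, 7, 8].
All classes full (size 3)? YES. All classes cover every point? YES.
Resolvable? YES.

YES


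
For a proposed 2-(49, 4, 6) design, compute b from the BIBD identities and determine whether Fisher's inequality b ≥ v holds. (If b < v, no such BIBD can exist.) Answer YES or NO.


r = λ(v − 1)/(k − 1) = 6·48/3 = 96.
b = vr/k = 49·96/4 = 1176.
Fisher's inequality: b ≥ v ⇔ 1176 ≥ 49? YES.

YES


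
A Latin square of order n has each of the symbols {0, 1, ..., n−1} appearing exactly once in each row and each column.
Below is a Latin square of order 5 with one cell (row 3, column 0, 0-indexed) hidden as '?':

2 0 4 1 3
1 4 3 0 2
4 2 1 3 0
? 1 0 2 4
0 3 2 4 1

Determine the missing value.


Row 3 contains symbols [0, 1, 2, 4] — missing [3].
Column 0 contains symbols [0, 1, 2, 4] — missing [3].
The missing symbol must appear in both missing sets; intersection = [3].
Therefore the hidden value is 3.

Missing value = 3.


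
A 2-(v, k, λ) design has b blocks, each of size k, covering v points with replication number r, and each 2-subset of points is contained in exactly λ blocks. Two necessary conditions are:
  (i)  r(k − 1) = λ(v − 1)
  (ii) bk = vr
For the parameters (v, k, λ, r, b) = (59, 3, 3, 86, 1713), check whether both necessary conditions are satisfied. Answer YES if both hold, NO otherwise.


Condition (i): r(k − 1) = 86·2 = 172; λ(v − 1) = 3·58 = 174. Match? NO.
Condition (ii): bk = 1713·3 = 5139; vr = 59·86 = 5074. Match? NO.
Both conditions hold? NO.

NO


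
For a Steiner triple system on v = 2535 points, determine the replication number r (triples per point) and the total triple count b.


An STS(v) is a 2-(v, 3, 1) BIBD: block size k = 3, λ = 1.
Replication: r(k − 1) = λ(v − 1) ⇒ r·2 = 2535 − 1 = 2534 ⇒ r = 1267.
Block count: b = v(v − 1)/6 = 2535·2534/6 = 6423690/6 = 1070615.
(Check via bk = vr: 1070615·3 = 3211845 = 2535·1267 = 3211845 ✓.)

r = 1267, b = 1070615.


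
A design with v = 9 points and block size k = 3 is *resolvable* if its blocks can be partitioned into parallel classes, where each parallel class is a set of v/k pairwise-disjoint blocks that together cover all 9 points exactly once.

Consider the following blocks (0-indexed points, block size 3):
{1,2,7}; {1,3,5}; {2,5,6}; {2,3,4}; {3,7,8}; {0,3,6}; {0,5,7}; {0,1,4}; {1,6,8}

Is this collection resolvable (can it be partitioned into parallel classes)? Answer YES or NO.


v = 9, block size k = 3, number of blocks = 9.
For resolvability, blocks must partition into parallel classes of size v/k = 3.
Total blocks must therefore be a multiple of 3: 9 = 3·3 + 0 ⇒ divisible ✓.
Consider block {1,2,7}. The only other block(s) in the collection disjoint from it are {0,3,6} — just 1 block(s). Any parallel class containing {1,2,7} would need 2 other blocks each disjoint from it, so no parallel class of size 3 can contain {1,2,7}.
Since every block must belong to some parallel class in a resolution, the collection cannot be partitioned into parallel classes.
Resolvable? NO.

NO


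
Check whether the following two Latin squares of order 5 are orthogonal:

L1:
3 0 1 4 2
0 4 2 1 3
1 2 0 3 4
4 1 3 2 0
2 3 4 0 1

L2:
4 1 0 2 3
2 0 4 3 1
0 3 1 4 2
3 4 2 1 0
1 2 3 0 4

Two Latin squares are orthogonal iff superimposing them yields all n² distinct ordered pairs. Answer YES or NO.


Form the n² = 25 superimposed pairs (L1[i][j], L2[i][j]), row by row (rows and columns indexed from 0):
row 0: (3,4) (0,1) (1,0) (4,2) (2,3)
row 1: (0,2) (4,0) (2,4) (1,3) (3,1)
row 2: (1,0) (2,3) (0,1) (3,4) (4,2)
row 3: (4,3) (1,4) (3,2) (2,1) (0,0)
row 4: (2,1) (3,2) (4,3) (0,0) (1,4)
Orthogonality requires all 25 pairs distinct.
But the pair (1,0) repeats: cell (0,2) has L1 = 1, L2 = 0, and cell (2,0) has L1 = 1, L2 = 0.
A repeated pair means some other pair never occurs (only 15 distinct pairs out of 25), so the squares are not orthogonal.
Conclusion: NO.

NO


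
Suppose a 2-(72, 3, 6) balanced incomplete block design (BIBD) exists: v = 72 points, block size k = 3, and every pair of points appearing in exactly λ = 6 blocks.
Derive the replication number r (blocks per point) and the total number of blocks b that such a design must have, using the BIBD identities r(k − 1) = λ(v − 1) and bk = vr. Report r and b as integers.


Any 2-(v, k, λ) BIBD satisfies two necessary conditions:
  (i)  Each point sits in r blocks, and counting incidences through any fixed point gives r(k − 1) = λ(v − 1), so r = λ(v − 1)/(k − 1).
  (ii) Total incidences bk = vr, so b = vr/k.
Step 1: r = λ(v − 1)/(k − 1) = 6·(72 − 1)/(3 − 1) = 6·71/2 = 426/2 = 213.
Step 2: b = vr/k = 72·213/3 = 15336/3 = 5112.
Check integrality: r = 213 ∈ Z ✓, b = 5112 ∈ Z ✓.
(These identities are necessary conditions: they determine r and b for any design with these parameters, but do not by themselves prove that one exists.)

r = 213, b = 5112.


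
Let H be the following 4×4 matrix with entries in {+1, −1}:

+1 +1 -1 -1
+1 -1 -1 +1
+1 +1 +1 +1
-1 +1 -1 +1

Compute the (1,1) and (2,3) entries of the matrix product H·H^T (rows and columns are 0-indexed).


Row 1 of H: [1, -1, -1, 1].
Row 2 of H: [1, 1, 1, 1].
Row 3 of H: [-1, 1, -1, 1].
(H·H^T)[1][1] = Σ_j H[1][j]·H[1][j] = (1)² + (-1)² + (-1)² + (1)² = 1 + 1 + 1 + 1 = 4.
(H·H^T)[2][3] = Σ_j H[2][j]·H[3][j] = (1)·(-1) + (1)·(1) + (1)·(-1) + (1)·(1) = -1 + 1 + -1 + 1 = 0.
So rows 2 and 3 are orthogonal; the diagonal entry equals n = 4.

(1,1) entry = 4; (2,3) entry = 0.


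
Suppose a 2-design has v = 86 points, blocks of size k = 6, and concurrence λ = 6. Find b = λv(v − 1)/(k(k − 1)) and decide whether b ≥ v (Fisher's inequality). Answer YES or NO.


b = λv(v − 1)/(k(k − 1)) = 6·86·85/(6·5) = 43860/30 = 1462.
Compare with v = 86: b ≥ v, so Fisher's inequality holds.

YES


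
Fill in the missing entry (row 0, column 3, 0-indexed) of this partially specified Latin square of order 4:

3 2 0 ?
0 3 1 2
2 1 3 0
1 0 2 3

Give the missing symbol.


Row 0 contains symbols [0, 2, 3] — missing [1].
Column 3 contains symbols [0, 2, 3] — missing [1].
The missing symbol must appear in both missing sets; intersection = [1].
Therefore the hidden value is 1.

Missing value = 1.


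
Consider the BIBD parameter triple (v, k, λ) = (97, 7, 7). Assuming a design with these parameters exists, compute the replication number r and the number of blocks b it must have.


Any 2-(v, k, λ) BIBD satisfies two necessary conditions:
  (i)  Each point sits in r blocks, and counting incidences through any fixed point gives r(k − 1) = λ(v − 1), so r = λ(v − 1)/(k − 1).
  (ii) Total incidences bk = vr, so b = vr/k.
Step 1: r = λ(v − 1)/(k − 1) = 7·(97 − 1)/(7 − 1) = 7·96/6 = 672/6 = 112.
Step 2: b = vr/k = 97·112/7 = 10864/7 = 1552.
Check integrality: r = 112 ∈ Z ✓, b = 1552 ∈ Z ✓.
(These identities are necessary conditions: they determine r and b for any design with these parameters, but do not by themselves prove that one exists.)

r = 112, b = 1552.


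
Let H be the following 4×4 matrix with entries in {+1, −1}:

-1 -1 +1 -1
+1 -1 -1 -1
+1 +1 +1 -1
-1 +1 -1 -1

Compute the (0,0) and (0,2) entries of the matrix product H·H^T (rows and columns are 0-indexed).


Row 0 of H: [-1, -1, 1, -1].
Row 2 of H: [1, 1, 1, -1].
(H·H^T)[0][0] = Σ_j H[0][j]·H[0][j] = (-1)² + (-1)² + (1)² + (-1)² = 1 + 1 + 1 + 1 = 4.
(H·H^T)[0][2] = Σ_j H[0][j]·H[2][j] = (-1)·(1) + (-1)·(1) + (1)·(1) + (-1)·(-1) = -1 + -1 + 1 + 1 = 0.
So rows 0 and 2 are orthogonal; the diagonal entry equals n = 4.

(0,0) entry = 4; (0,2) entry = 0.


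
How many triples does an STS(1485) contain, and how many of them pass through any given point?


An STS(v) is a 2-(v, 3, 1) BIBD: block size k = 3, λ = 1.
Replication: r(k − 1) = λ(v − 1) ⇒ r·2 = 1485 − 1 = 1484 ⇒ r = 742.
Block count: bk = vr ⇒ b·3 = 1485·742 = 1101870 ⇒ b = 367290.

r = 742, b = 367290.


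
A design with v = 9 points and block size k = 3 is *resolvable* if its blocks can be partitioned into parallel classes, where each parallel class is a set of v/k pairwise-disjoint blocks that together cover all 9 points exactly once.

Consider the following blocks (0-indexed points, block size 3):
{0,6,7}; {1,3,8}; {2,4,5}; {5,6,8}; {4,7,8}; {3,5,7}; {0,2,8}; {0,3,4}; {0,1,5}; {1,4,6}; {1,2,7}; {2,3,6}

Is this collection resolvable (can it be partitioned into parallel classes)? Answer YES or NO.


v = 9, block size k = 3, number of blocks = 12.
For resolvability, blocks must partition into parallel classes of size v/k = 3.
Total blocks must therefore be a multiple of 3: 12 = 3·4 + 0 ⇒ divisible ✓.
Greedy packing gives 4 candidate class(es). Each should be a full parallel class (size 3, covers all 9 points).
  Class 1 (3 blocks): {0,6,7}; {1,3,8}; {2,4,5}. Points covered: [0, 1, 2, 3, 4, 5, 6, 7, 8].
  Class 2 (3 blocks): {5,6,8}; {0,3,4}; {1,2,7}. Points covered: [0, 1, 2, 3, 4, 5, 6, 7, 8].
  Class 3 (3 blocks): {4,7,8}; {0,1,5}; {2,3,6}. Points covered: [0, 1, 2, 3, 4, 5, 6, 7, 8].
  Class 4 (3 blocks): {3,5,7}; {0,2,8}; {1,4,6}. Points covered: [0, 1, 2, 3, 4, 5, 6, 7, 8].
All classes full (size 3)? YES. All classes cover every point? YES.
Resolvable? YES.

YES


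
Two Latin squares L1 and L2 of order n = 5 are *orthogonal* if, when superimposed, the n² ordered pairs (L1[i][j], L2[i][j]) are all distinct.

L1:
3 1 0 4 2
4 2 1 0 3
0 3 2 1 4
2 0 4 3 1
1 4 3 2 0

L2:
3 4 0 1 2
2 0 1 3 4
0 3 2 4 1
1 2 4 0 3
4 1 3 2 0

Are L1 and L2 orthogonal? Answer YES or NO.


Form the n² = 25 superimposed pairs (L1[i][j], L2[i][j]), row by row (rows and columns indexed from 0):
row 0: (3,3) (1,4) (0,0) (4,1) (2,2)
row 1: (4,2) (2,0) (1,1) (0,3) (3,4)
row 2: (0,0) (3,3) (2,2) (1,4) (4,1)
row 3: (2,1) (0,2) (4,4) (3,0) (1,3)
row 4: (1,4) (4,1) (3,3) (2,2) (0,0)
Orthogonality requires all 25 pairs distinct.
But the pair (0,0) repeats: cell (0,2) has L1 = 0, L2 = 0, and cell (2,0) has L1 = 0, L2 = 0.
A repeated pair means some other pair never occurs (only 15 distinct pairs out of 25), so the squares are not orthogonal.
Conclusion: NO.

NO


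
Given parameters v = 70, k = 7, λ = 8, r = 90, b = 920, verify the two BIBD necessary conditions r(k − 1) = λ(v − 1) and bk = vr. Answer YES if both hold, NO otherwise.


Condition (i): r(k − 1) = 90·6 = 540; λ(v − 1) = 8·69 = 552. Match? NO.
Condition (ii): bk = 920·7 = 6440; vr = 70·90 = 6300. Match? NO.
Both conditions hold? NO.

NO


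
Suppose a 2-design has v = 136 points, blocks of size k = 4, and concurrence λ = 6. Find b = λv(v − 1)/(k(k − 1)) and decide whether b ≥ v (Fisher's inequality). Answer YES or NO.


b = λv(v − 1)/(k(k − 1)) = 6·136·135/(4·3) = 110160/12 = 9180.
Compare with v = 136: b ≥ v, so Fisher's inequality holds.

YES


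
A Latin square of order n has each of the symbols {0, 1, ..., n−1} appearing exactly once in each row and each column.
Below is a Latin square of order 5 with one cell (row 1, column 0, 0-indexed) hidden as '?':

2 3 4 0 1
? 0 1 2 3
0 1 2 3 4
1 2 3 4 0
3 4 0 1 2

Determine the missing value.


Row 1 contains symbols [0, 1, 2, 3] — missing [4].
Column 0 contains symbols [0, 1, 2, 3] — missing [4].
The missing symbol must appear in both missing sets; intersection = [4].
Therefore the hidden value is 4.

Missing value = 4.


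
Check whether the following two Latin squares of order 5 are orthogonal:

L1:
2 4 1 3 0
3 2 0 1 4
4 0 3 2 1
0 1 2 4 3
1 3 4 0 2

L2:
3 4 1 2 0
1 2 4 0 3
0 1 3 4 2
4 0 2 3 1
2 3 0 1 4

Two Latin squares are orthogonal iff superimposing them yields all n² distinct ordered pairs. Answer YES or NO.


Form the n² = 25 superimposed pairs (L1[i][j], L2[i][j]), row by row (rows and columns indexed from 0):
row 0: (2,3) (4,4) (1,1) (3,2) (0,0)
row 1: (3,1) (2,2) (0,4) (1,0) (4,3)
row 2: (4,0) (0,1) (3,3) (2,4) (1,2)
row 3: (0,4) (1,0) (2,2) (4,3) (3,1)
row 4: (1,2) (3,3) (4,0) (0,1) (2,4)
Orthogonality requires all 25 pairs distinct.
But the pair (0,4) repeats: cell (1,2) has L1 = 0, L2 = 4, and cell (3,0) has L1 = 0, L2 = 4.
A repeated pair means some other pair never occurs (only 15 distinct pairs out of 25), so the squares are not orthogonal.
Conclusion: NO.

NO


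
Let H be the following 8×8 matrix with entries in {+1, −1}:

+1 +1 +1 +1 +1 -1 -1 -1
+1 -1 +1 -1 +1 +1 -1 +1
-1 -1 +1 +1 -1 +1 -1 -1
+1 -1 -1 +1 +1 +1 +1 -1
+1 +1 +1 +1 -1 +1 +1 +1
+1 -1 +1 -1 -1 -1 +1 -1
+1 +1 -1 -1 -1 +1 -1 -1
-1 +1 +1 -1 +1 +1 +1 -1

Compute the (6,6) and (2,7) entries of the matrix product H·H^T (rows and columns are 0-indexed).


Row 2 of H: [-1, -1, 1, 1, -1, 1, -1, -1].
Row 6 of H: [1, 1, -1, -1, -1, 1, -1, -1].
Row 7 of H: [-1, 1, 1, -1, 1, 1, 1, -1].
(H·H^T)[6][6] = Σ_j H[6][j]·H[6][j] = (1)² + (1)² + (-1)² + (-1)² + (-1)² + (1)² + (-1)² + (-1)² = 1 + 1 + 1 + 1 + 1 + 1 + 1 + 1 = 8.
(H·H^T)[2][7] = Σ_j H[2][j]·H[7][j] = (-1)·(-1) + (-1)·(1) + (1)·(1) + (1)·(-1) + (-1)·(1) + (1)·(1) + (-1)·(1) + (-1)·(-1) = 1 + -1 + 1 + -1 + -1 + 1 + -1 + 1 = 0.
So rows 2 and 7 are orthogonal; the diagonal entry equals n = 8.

(6,6) entry = 8; (2,7) entry = 0.
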